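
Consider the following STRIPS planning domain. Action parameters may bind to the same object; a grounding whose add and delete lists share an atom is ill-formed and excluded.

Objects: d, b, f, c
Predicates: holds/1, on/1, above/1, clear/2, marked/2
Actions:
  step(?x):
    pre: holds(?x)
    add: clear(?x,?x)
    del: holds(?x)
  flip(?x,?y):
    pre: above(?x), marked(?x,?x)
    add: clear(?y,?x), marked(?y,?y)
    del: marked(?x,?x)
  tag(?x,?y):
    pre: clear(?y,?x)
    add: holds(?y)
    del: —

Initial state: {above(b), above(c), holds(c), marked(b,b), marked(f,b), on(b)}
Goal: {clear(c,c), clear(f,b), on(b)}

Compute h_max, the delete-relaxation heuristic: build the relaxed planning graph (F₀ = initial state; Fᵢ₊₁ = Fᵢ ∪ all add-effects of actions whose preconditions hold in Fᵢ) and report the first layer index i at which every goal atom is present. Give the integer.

F0 = init (6 atoms)
F1 = F0 ∪ {clear(c,b), clear(c,c), clear(d,b), clear(f,b), marked(c,c), marked(d,d), marked(f,f)}  (13 atoms)
goal ⊆ F1  ⇒  h_max = 1

1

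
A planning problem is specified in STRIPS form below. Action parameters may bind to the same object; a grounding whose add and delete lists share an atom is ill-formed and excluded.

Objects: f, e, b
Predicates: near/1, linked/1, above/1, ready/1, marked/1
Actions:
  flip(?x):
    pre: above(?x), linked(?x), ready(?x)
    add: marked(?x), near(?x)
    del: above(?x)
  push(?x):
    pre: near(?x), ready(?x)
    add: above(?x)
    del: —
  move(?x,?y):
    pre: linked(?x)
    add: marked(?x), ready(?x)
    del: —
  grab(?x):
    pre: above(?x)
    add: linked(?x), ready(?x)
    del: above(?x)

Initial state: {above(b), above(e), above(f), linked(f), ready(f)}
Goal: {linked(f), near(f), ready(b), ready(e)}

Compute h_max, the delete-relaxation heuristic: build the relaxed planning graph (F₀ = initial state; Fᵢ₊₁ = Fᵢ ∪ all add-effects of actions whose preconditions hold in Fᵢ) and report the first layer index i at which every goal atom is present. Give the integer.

F0 = init (5 atoms)
F1 = F0 ∪ {linked(b), linked(e), marked(f), near(f), ready(b), ready(e)}  (11 atoms)
goal ⊆ F1  ⇒  h_max = 1

1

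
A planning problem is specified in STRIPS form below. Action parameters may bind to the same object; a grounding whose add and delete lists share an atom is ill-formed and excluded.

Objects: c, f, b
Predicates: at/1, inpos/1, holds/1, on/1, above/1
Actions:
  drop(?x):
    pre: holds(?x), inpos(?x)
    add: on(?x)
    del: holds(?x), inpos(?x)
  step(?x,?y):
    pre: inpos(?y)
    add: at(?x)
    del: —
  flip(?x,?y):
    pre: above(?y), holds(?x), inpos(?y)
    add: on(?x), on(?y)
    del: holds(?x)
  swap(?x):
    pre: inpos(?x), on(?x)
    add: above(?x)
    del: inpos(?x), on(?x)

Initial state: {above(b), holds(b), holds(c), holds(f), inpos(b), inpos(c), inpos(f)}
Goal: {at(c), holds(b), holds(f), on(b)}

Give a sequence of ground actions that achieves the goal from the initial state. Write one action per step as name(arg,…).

1. step(c,c)  →  {above(b), at(c), holds(b), holds(c), holds(f), inpos(b), inpos(c), inpos(f)}
2. flip(c,b)  →  {above(b), at(c), holds(b), holds(f), inpos(b), inpos(c), inpos(f), on(b), on(c)}

step(c,c); flip(c,b)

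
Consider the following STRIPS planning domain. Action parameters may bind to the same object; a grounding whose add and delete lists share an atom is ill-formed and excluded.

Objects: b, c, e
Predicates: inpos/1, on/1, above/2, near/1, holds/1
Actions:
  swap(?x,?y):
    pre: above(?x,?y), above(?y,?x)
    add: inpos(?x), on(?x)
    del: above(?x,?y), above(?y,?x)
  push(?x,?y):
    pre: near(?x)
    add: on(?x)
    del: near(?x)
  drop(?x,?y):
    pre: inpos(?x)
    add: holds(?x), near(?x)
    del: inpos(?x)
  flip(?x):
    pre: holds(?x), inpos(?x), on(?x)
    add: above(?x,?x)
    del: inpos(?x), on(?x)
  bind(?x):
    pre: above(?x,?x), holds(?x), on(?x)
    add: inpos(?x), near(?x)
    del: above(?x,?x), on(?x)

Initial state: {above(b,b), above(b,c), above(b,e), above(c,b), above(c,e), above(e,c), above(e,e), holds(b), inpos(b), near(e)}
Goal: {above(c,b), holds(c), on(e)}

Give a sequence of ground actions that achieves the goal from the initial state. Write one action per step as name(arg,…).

1. swap(c,e)  →  {above(b,b), above(b,c), above(b,e), above(c,b), above(e,e), holds(b), inpos(b), inpos(c), near(e), on(c)}
2. swap(e,e)  →  {above(b,b), above(b,c), above(b,e), above(c,b), holds(b), inpos(b), inpos(c), inpos(e), near(e), on(c), on(e)}
3. drop(c,b)  →  {above(b,b), above(b,c), above(b,e), above(c,b), holds(b), holds(c), inpos(b), inpos(e), near(c), near(e), on(c), on(e)}

swap(c,e); swap(e,e); drop(c,b)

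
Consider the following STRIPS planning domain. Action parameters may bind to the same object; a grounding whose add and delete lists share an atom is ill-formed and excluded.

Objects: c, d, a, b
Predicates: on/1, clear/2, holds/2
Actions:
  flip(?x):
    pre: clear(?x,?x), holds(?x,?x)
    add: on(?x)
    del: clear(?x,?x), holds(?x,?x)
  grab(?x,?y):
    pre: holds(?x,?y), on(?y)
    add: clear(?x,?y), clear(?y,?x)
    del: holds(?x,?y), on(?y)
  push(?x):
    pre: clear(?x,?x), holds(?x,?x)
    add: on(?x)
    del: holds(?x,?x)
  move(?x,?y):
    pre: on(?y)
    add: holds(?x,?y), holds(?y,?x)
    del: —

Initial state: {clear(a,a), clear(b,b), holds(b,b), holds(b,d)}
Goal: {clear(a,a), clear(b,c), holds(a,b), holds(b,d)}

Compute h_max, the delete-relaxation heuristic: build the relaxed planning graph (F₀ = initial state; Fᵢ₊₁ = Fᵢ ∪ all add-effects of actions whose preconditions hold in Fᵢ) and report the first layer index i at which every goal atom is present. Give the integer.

F0 = init (4 atoms)
F1 = F0 ∪ {on(b)}  (5 atoms)
F2 = F1 ∪ {holds(a,b), holds(b,a), holds(b,c), holds(c,b), holds(d,b)}  (10 atoms)
F3 = F2 ∪ {clear(a,b), clear(b,a), clear(b,c), clear(b,d), clear(c,b), clear(d,b)}  (16 atoms)
goal ⊆ F3  ⇒  h_max = 3

3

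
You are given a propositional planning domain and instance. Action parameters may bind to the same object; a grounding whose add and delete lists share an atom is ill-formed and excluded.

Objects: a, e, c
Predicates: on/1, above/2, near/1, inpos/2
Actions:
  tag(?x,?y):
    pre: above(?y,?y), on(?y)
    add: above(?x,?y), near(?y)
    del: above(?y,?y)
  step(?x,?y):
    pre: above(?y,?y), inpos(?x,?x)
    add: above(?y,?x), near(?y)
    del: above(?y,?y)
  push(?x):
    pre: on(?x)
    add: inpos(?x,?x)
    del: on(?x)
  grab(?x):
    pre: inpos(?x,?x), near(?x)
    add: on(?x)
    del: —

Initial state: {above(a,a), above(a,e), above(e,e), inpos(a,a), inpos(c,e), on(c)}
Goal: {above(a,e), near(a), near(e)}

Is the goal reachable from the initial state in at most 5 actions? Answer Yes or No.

1. step(a,e)  →  {above(a,a), above(a,e), above(e,a), inpos(a,a), inpos(c,e), near(e), on(c)}
2. push(c)  →  {above(a,a), above(a,e), above(e,a), inpos(a,a), inpos(c,c), inpos(c,e), near(e)}
3. step(c,a)  →  {above(a,c), above(a,e), above(e,a), inpos(a,a), inpos(c,c), inpos(c,e), near(a), near(e)}
optimal plan length = 3; 3 ≤ 5

Yes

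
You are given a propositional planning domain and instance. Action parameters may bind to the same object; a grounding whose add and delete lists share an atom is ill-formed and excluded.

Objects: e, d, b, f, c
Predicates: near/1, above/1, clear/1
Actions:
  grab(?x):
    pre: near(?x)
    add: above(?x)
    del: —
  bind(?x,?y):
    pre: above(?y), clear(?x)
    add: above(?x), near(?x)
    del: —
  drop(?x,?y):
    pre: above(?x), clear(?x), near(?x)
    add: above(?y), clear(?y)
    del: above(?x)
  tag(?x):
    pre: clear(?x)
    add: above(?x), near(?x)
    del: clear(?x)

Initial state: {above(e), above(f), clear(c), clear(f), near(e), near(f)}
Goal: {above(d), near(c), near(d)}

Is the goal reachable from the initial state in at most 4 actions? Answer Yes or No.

Yes

1. bind(c,e)  →  {above(c), above(e), above(f), clear(c), clear(f), near(c), near(e), near(f)}
2. drop(f,d)  →  {above(c), above(d), above(e), clear(c), clear(d), clear(f), near(c), near(e), near(f)}
3. bind(d,e)  →  {above(c), above(d), above(e), clear(c), clear(d), clear(f), near(c), near(d), near(e), near(f)}
optimal plan length = 3; 3 ≤ 4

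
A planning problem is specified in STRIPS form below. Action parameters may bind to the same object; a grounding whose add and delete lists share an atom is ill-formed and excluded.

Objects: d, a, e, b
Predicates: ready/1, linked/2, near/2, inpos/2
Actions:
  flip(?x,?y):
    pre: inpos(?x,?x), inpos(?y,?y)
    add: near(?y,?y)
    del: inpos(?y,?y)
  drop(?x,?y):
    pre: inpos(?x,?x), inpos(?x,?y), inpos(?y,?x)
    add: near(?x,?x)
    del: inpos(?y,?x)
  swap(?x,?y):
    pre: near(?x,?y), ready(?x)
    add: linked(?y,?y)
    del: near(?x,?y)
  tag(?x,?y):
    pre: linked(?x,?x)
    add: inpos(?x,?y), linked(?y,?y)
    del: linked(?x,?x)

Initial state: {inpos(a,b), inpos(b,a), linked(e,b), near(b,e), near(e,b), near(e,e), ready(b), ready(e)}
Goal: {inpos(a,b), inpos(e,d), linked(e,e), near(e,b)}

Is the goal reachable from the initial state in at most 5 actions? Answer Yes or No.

Yes

1. swap(e,e)  →  {inpos(a,b), inpos(b,a), linked(e,b), linked(e,e), near(b,e), near(e,b), ready(b), ready(e)}
2. tag(e,d)  →  {inpos(a,b), inpos(b,a), inpos(e,d), linked(d,d), linked(e,b), near(b,e), near(e,b), ready(b), ready(e)}
3. swap(b,e)  →  {inpos(a,b), inpos(b,a), inpos(e,d), linked(d,d), linked(e,b), linked(e,e), near(e,b), ready(b), ready(e)}
optimal plan length = 3; 3 ≤ 5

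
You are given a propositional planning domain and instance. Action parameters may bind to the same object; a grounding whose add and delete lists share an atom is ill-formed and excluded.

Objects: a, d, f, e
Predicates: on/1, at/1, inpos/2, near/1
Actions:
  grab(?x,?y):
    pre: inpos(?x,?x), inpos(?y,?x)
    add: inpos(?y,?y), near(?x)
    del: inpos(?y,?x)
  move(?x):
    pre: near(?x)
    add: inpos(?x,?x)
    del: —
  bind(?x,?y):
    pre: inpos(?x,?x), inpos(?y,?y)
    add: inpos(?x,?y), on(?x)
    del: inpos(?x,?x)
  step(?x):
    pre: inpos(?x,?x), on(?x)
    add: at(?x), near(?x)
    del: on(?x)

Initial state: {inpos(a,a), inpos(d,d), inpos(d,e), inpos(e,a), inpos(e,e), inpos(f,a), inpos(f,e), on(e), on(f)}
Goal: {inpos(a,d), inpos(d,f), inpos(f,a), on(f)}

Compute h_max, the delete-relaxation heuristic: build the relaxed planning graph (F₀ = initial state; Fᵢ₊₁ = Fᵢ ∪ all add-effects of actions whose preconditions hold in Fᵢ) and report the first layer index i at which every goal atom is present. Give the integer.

F0 = init (9 atoms)
F1 = F0 ∪ {at(e), inpos(a,d), inpos(a,e), inpos(d,a), inpos(e,d), inpos(f,f), near(a), near(e), on(a), on(d)}  (19 atoms)
F2 = F1 ∪ {at(a), at(d), at(f), inpos(a,f), inpos(d,f), inpos(e,f), inpos(f,d), near(d), near(f)}  (28 atoms)
goal ⊆ F2  ⇒  h_max = 2

2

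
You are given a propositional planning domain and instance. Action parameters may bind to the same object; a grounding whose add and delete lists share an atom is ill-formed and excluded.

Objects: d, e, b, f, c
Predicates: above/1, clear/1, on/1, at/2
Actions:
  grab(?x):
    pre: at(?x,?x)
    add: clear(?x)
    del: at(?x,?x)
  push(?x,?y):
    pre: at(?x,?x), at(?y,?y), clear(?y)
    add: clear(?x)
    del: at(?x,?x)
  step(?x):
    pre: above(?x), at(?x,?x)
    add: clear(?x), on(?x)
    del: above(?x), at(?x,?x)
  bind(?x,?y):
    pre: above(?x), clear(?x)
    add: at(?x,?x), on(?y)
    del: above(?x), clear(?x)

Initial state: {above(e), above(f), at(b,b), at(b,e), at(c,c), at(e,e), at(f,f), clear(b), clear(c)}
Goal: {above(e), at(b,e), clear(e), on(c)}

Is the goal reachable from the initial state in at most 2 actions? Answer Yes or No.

No

1. grab(e)  →  {above(e), above(f), at(b,b), at(b,e), at(c,c), at(f,f), clear(b), clear(c), clear(e)}
2. grab(f)  →  {above(e), above(f), at(b,b), at(b,e), at(c,c), clear(b), clear(c), clear(e), clear(f)}
3. bind(f,c)  →  {above(e), at(b,b), at(b,e), at(c,c), at(f,f), clear(b), clear(c), clear(e), on(c)}
optimal plan length = 3; 3 > 2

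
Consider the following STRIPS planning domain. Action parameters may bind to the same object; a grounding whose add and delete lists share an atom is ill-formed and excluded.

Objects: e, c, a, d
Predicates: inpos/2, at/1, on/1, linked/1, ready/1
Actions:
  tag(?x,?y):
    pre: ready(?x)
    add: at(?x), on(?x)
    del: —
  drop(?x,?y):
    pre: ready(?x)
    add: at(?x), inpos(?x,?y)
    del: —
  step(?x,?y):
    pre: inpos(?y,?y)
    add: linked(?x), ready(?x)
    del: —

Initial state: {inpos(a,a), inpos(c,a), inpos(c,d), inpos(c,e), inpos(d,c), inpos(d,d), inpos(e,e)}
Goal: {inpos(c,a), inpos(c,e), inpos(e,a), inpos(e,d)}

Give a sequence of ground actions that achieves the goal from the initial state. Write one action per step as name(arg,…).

step(e,e); drop(e,a); drop(e,d)

1. step(e,e)  →  {inpos(a,a), inpos(c,a), inpos(c,d), inpos(c,e), inpos(d,c), inpos(d,d), inpos(e,e), linked(e), ready(e)}
2. drop(e,a)  →  {at(e), inpos(a,a), inpos(c,a), inpos(c,d), inpos(c,e), inpos(d,c), inpos(d,d), inpos(e,a), inpos(e,e), linked(e), ready(e)}
3. drop(e,d)  →  {at(e), inpos(a,a), inpos(c,a), inpos(c,d), inpos(c,e), inpos(d,c), inpos(d,d), inpos(e,a), inpos(e,d), inpos(e,e), linked(e), ready(e)}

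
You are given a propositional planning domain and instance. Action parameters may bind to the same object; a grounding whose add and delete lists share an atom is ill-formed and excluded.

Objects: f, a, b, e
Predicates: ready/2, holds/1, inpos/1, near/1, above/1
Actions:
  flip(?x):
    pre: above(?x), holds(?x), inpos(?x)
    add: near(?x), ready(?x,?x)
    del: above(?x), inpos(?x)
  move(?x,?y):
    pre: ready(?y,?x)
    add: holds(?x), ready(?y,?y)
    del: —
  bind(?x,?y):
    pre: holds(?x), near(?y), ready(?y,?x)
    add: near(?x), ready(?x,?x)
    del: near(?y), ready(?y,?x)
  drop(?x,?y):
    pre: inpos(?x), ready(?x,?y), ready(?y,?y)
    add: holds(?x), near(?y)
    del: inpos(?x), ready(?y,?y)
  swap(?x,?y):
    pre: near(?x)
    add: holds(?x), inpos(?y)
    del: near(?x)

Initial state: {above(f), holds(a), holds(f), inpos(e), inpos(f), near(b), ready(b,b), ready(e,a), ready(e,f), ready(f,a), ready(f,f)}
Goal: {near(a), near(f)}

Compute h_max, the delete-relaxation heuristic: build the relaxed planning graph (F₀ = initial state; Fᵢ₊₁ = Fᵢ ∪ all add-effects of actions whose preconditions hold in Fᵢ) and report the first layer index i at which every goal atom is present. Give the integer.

2

F0 = init (11 atoms)
F1 = F0 ∪ {holds(b), holds(e), inpos(a), inpos(b), near(f), ready(e,e)}  (17 atoms)
F2 = F1 ∪ {near(a), near(e), ready(a,a)}  (20 atoms)
goal ⊆ F2  ⇒  h_max = 2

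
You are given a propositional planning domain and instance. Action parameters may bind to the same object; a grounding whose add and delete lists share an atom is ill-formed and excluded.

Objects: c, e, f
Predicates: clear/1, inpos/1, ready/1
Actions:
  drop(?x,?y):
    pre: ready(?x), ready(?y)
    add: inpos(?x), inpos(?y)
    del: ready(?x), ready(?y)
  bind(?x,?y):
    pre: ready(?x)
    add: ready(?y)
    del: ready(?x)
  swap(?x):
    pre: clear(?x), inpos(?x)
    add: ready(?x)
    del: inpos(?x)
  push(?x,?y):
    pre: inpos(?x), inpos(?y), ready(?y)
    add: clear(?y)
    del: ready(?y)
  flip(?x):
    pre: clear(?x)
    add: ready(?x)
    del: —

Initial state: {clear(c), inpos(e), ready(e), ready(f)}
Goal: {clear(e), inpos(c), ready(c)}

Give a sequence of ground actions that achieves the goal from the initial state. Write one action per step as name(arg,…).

bind(f,c); drop(c,c); push(c,e); flip(c)

1. bind(f,c)  →  {clear(c), inpos(e), ready(c), ready(e)}
2. drop(c,c)  →  {clear(c), inpos(c), inpos(e), ready(e)}
3. push(c,e)  →  {clear(c), clear(e), inpos(c), inpos(e)}
4. flip(c)  →  {clear(c), clear(e), inpos(c), inpos(e), ready(c)}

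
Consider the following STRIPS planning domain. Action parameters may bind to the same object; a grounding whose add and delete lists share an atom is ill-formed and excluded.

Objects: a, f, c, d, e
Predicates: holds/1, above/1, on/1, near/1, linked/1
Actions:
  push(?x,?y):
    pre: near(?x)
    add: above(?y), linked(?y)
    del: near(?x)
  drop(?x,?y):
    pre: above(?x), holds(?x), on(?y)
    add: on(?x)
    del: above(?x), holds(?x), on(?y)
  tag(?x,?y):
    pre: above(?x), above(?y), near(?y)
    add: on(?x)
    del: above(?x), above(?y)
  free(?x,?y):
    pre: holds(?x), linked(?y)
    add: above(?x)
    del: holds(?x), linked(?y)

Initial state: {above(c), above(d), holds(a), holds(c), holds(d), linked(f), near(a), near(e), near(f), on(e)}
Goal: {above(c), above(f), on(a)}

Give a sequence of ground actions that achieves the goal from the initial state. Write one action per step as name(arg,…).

push(a,a); push(f,f); drop(a,e)

1. push(a,a)  →  {above(a), above(c), above(d), holds(a), holds(c), holds(d), linked(a), linked(f), near(e), near(f), on(e)}
2. push(f,f)  →  {above(a), above(c), above(d), above(f), holds(a), holds(c), holds(d), linked(a), linked(f), near(e), on(e)}
3. drop(a,e)  →  {above(c), above(d), above(f), holds(c), holds(d), linked(a), linked(f), near(e), on(a)}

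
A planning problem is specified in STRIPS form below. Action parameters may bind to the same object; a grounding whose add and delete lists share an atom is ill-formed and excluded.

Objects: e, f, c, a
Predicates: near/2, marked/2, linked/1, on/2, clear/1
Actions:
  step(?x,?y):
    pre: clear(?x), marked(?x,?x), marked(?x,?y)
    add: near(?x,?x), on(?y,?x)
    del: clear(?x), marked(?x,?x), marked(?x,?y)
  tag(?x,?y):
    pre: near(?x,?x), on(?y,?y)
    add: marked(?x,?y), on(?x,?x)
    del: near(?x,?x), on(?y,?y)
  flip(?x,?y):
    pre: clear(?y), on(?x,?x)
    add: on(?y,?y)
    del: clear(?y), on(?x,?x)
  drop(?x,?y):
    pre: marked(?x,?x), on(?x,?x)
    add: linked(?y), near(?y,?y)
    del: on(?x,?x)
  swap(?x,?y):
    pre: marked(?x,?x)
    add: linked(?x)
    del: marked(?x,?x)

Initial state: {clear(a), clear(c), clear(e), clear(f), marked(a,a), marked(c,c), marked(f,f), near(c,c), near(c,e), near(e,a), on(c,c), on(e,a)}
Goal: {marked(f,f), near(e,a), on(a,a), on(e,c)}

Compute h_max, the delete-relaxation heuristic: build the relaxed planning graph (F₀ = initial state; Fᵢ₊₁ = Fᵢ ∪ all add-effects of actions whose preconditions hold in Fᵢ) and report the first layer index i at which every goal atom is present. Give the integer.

F0 = init (12 atoms)
F1 = F0 ∪ {linked(a), linked(c), linked(e), linked(f), near(a,a), near(e,e), near(f,f), on(a,a), on(e,e), on(f,f)}  (22 atoms)
F2 = F1 ∪ {marked(a,c), marked(a,e), marked(a,f), marked(c,a), marked(c,e), marked(c,f), marked(e,a), marked(e,c), marked(e,f), marked(f,a), marked(f,c), marked(f,e)}  (34 atoms)
F3 = F2 ∪ {on(a,c), on(a,f), on(c,a), on(c,f), on(e,c), on(e,f), on(f,a), on(f,c)}  (42 atoms)
goal ⊆ F3  ⇒  h_max = 3

3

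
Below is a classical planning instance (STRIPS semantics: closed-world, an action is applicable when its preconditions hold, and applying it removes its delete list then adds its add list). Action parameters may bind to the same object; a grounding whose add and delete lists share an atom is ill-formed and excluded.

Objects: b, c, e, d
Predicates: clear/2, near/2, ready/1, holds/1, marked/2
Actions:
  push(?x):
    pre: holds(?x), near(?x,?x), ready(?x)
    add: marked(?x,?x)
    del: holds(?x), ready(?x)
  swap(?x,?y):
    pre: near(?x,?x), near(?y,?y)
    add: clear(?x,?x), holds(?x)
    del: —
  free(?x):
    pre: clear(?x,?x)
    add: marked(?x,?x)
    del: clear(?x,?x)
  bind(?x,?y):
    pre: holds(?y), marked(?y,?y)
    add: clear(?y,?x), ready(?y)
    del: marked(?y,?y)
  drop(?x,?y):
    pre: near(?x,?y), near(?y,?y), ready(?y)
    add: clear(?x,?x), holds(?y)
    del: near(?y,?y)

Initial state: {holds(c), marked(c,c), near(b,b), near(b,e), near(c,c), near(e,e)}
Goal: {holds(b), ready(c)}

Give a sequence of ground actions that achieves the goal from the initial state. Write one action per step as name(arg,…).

swap(b,b); bind(b,c)

1. swap(b,b)  →  {clear(b,b), holds(b), holds(c), marked(c,c), near(b,b), near(b,e), near(c,c), near(e,e)}
2. bind(b,c)  →  {clear(b,b), clear(c,b), holds(b), holds(c), near(b,b), near(b,e), near(c,c), near(e,e), ready(c)}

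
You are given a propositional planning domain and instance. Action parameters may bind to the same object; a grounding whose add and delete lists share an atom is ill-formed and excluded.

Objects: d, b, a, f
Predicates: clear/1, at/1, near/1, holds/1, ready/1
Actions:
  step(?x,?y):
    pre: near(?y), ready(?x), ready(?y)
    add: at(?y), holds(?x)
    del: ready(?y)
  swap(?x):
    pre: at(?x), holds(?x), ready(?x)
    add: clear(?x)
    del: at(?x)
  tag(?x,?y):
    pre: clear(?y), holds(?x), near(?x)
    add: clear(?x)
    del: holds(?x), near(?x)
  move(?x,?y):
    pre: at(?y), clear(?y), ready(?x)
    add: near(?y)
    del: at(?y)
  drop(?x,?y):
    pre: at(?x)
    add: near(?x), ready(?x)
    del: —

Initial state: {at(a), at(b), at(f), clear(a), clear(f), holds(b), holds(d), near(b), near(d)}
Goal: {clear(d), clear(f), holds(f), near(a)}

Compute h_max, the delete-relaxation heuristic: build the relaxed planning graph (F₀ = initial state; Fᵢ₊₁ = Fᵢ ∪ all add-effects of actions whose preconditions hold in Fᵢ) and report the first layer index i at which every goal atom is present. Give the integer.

F0 = init (9 atoms)
F1 = F0 ∪ {clear(b), clear(d), near(a), near(f), ready(a), ready(b), ready(f)}  (16 atoms)
F2 = F1 ∪ {holds(a), holds(f)}  (18 atoms)
goal ⊆ F2  ⇒  h_max = 2

2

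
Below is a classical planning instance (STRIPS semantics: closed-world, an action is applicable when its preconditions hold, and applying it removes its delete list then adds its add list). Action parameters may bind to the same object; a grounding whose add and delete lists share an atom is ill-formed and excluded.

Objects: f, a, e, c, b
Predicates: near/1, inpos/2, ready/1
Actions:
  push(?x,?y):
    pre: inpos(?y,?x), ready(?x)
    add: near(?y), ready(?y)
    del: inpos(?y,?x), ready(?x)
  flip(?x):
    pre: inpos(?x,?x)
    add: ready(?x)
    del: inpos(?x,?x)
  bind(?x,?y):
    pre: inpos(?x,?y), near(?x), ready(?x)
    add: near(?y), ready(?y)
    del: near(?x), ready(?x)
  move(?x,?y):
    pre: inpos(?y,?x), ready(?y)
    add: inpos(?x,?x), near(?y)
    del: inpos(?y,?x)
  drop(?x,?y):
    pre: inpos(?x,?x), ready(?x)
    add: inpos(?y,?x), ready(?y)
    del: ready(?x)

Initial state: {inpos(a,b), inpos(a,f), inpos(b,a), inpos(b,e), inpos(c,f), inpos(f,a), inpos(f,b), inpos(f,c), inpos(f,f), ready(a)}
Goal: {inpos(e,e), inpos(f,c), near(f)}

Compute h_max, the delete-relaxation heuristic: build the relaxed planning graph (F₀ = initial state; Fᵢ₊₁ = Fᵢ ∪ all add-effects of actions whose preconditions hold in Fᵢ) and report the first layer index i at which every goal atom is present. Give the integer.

F0 = init (10 atoms)
F1 = F0 ∪ {inpos(b,b), near(a), near(b), near(f), ready(b), ready(f)}  (16 atoms)
F2 = F1 ∪ {inpos(a,a), inpos(b,f), inpos(c,b), inpos(c,c), inpos(e,b), inpos(e,e), inpos(e,f), near(c), near(e), ready(c), ready(e)}  (27 atoms)
goal ⊆ F2  ⇒  h_max = 2

2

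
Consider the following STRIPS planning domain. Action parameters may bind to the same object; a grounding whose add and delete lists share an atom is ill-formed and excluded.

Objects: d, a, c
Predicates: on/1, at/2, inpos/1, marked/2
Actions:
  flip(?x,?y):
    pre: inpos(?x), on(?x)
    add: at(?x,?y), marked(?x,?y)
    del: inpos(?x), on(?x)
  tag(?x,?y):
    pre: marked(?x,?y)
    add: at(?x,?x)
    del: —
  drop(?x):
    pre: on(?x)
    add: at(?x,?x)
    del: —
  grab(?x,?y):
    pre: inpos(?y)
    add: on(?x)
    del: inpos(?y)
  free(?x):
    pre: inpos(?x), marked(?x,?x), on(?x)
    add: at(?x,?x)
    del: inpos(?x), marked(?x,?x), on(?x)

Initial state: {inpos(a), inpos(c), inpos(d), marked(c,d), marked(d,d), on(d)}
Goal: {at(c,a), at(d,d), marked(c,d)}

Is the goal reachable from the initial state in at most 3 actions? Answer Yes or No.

Yes

1. flip(d,d)  →  {at(d,d), inpos(a), inpos(c), marked(c,d), marked(d,d)}
2. grab(c,a)  →  {at(d,d), inpos(c), marked(c,d), marked(d,d), on(c)}
3. flip(c,a)  →  {at(c,a), at(d,d), marked(c,a), marked(c,d), marked(d,d)}
optimal plan length = 3; 3 ≤ 3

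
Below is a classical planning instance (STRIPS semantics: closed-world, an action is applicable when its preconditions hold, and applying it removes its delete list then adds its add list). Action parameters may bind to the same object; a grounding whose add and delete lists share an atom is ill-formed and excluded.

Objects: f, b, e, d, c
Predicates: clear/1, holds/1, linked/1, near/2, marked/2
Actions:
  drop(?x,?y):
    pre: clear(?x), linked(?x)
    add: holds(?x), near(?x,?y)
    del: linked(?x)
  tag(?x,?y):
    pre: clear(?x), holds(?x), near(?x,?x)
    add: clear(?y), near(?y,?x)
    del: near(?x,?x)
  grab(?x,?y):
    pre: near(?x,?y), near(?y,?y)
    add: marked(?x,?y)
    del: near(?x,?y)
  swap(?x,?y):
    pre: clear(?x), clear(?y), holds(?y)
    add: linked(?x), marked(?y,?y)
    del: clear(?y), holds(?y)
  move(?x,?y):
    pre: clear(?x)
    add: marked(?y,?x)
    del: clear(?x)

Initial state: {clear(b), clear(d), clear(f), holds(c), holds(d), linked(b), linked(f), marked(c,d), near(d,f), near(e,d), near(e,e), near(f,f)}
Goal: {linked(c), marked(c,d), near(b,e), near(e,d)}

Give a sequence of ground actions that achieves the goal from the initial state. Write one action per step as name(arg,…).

1. drop(f,f)  →  {clear(b), clear(d), clear(f), holds(c), holds(d), holds(f), linked(b), marked(c,d), near(d,f), near(e,d), near(e,e), near(f,f)}
2. drop(b,e)  →  {clear(b), clear(d), clear(f), holds(b), holds(c), holds(d), holds(f), marked(c,d), near(b,e), near(d,f), near(e,d), near(e,e), near(f,f)}
3. tag(f,c)  →  {clear(b), clear(c), clear(d), clear(f), holds(b), holds(c), holds(d), holds(f), marked(c,d), near(b,e), near(c,f), near(d,f), near(e,d), near(e,e)}
4. swap(c,f)  →  {clear(b), clear(c), clear(d), holds(b), holds(c), holds(d), linked(c), marked(c,d), marked(f,f), near(b,e), near(c,f), near(d,f), near(e,d), near(e,e)}

drop(f,f); drop(b,e); tag(f,c); swap(c,f)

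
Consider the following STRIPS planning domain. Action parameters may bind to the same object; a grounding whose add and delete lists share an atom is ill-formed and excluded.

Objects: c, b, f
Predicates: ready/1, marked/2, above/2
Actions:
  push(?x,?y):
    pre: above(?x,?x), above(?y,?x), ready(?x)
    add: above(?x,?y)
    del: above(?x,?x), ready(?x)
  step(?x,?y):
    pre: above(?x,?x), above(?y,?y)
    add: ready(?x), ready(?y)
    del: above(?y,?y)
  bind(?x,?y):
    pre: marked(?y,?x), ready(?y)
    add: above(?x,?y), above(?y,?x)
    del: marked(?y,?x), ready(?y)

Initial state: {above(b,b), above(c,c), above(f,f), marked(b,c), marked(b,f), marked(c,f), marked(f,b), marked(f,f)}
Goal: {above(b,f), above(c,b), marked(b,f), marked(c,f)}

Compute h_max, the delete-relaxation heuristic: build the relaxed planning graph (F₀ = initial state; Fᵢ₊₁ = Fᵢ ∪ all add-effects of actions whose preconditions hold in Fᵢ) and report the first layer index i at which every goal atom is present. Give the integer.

2

F0 = init (8 atoms)
F1 = F0 ∪ {ready(b), ready(c), ready(f)}  (11 atoms)
F2 = F1 ∪ {above(b,c), above(b,f), above(c,b), above(c,f), above(f,b), above(f,c)}  (17 atoms)
goal ⊆ F2  ⇒  h_max = 2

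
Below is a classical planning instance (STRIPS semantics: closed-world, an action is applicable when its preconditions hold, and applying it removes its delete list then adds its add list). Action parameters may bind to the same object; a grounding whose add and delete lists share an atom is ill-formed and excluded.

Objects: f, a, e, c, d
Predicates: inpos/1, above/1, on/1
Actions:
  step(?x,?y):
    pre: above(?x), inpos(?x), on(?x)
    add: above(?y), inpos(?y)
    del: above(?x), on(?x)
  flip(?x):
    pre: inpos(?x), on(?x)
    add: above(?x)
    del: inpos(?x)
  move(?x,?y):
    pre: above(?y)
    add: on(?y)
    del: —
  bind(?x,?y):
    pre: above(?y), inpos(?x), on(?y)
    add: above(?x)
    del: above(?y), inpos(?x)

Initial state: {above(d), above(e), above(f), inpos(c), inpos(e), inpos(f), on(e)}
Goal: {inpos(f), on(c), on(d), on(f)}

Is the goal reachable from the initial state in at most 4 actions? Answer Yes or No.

1. step(e,c)  →  {above(c), above(d), above(f), inpos(c), inpos(e), inpos(f)}
2. move(f,f)  →  {above(c), above(d), above(f), inpos(c), inpos(e), inpos(f), on(f)}
3. move(f,c)  →  {above(c), above(d), above(f), inpos(c), inpos(e), inpos(f), on(c), on(f)}
4. move(f,d)  →  {above(c), above(d), above(f), inpos(c), inpos(e), inpos(f), on(c), on(d), on(f)}
optimal plan length = 4; 4 ≤ 4

Yes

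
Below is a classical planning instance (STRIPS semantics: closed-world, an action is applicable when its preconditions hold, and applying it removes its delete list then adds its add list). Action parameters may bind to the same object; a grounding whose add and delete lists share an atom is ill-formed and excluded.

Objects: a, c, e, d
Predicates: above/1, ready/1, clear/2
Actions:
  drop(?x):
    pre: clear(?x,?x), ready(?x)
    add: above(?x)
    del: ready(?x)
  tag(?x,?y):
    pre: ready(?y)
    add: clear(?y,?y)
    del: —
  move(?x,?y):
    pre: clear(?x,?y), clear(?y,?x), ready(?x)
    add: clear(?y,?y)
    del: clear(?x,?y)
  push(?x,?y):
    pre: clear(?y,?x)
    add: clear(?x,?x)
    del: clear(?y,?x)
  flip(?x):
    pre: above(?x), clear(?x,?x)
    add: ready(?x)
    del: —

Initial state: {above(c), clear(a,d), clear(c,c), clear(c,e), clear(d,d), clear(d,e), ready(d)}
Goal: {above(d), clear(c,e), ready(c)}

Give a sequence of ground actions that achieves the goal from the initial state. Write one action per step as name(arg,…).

1. drop(d)  →  {above(c), above(d), clear(a,d), clear(c,c), clear(c,e), clear(d,d), clear(d,e)}
2. flip(c)  →  {above(c), above(d), clear(a,d), clear(c,c), clear(c,e), clear(d,d), clear(d,e), ready(c)}

drop(d); flip(c)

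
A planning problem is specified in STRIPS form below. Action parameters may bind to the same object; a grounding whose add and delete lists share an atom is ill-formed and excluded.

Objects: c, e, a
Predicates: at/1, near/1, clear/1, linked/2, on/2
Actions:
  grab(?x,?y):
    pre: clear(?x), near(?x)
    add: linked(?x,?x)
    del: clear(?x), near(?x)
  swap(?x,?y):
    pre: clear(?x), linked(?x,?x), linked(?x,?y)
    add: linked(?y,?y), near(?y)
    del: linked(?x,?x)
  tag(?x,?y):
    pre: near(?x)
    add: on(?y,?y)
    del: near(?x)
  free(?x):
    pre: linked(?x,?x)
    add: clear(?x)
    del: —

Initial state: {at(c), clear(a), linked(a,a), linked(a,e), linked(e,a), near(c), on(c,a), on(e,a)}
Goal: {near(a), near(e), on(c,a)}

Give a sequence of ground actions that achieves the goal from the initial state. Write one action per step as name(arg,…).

swap(a,e); free(e); swap(e,a)

1. swap(a,e)  →  {at(c), clear(a), linked(a,e), linked(e,a), linked(e,e), near(c), near(e), on(c,a), on(e,a)}
2. free(e)  →  {at(c), clear(a), clear(e), linked(a,e), linked(e,a), linked(e,e), near(c), near(e), on(c,a), on(e,a)}
3. swap(e,a)  →  {at(c), clear(a), clear(e), linked(a,a), linked(a,e), linked(e,a), near(a), near(c), near(e), on(c,a), on(e,a)}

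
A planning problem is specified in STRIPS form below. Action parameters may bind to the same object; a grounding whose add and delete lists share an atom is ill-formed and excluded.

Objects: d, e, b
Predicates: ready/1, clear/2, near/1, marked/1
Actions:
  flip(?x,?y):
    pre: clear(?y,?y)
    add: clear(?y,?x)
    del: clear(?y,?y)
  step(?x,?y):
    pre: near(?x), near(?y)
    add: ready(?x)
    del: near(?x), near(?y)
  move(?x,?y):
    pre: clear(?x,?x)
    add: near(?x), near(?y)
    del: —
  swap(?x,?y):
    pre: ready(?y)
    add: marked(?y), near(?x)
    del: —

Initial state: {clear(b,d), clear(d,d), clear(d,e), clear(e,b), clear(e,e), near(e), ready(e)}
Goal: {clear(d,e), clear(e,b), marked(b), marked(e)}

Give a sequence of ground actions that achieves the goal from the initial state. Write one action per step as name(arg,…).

1. swap(b,e)  →  {clear(b,d), clear(d,d), clear(d,e), clear(e,b), clear(e,e), marked(e), near(b), near(e), ready(e)}
2. step(b,e)  →  {clear(b,d), clear(d,d), clear(d,e), clear(e,b), clear(e,e), marked(e), ready(b), ready(e)}
3. swap(d,b)  →  {clear(b,d), clear(d,d), clear(d,e), clear(e,b), clear(e,e), marked(b), marked(e), near(d), ready(b), ready(e)}

swap(b,e); step(b,e); swap(d,b)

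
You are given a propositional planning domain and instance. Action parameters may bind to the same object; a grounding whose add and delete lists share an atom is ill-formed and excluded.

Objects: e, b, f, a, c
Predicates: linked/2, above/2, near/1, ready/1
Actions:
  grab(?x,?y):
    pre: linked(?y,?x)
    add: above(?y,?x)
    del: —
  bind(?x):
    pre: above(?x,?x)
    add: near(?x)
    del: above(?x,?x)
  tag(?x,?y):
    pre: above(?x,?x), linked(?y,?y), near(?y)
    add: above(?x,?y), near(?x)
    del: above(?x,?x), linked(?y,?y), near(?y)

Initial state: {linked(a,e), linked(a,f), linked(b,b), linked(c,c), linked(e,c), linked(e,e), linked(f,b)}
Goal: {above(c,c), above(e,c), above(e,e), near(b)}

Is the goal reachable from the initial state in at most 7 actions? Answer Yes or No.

1. grab(e,e)  →  {above(e,e), linked(a,e), linked(a,f), linked(b,b), linked(c,c), linked(e,c), linked(e,e), linked(f,b)}
2. grab(b,b)  →  {above(b,b), above(e,e), linked(a,e), linked(a,f), linked(b,b), linked(c,c), linked(e,c), linked(e,e), linked(f,b)}
3. grab(c,e)  →  {above(b,b), above(e,c), above(e,e), linked(a,e), linked(a,f), linked(b,b), linked(c,c), linked(e,c), linked(e,e), linked(f,b)}
4. grab(c,c)  →  {above(b,b), above(c,c), above(e,c), above(e,e), linked(a,e), linked(a,f), linked(b,b), linked(c,c), linked(e,c), linked(e,e), linked(f,b)}
5. bind(b)  →  {above(c,c), above(e,c), above(e,e), linked(a,e), linked(a,f), linked(b,b), linked(c,c), linked(e,c), linked(e,e), linked(f,b), near(b)}
optimal plan length = 5; 5 ≤ 7

Yes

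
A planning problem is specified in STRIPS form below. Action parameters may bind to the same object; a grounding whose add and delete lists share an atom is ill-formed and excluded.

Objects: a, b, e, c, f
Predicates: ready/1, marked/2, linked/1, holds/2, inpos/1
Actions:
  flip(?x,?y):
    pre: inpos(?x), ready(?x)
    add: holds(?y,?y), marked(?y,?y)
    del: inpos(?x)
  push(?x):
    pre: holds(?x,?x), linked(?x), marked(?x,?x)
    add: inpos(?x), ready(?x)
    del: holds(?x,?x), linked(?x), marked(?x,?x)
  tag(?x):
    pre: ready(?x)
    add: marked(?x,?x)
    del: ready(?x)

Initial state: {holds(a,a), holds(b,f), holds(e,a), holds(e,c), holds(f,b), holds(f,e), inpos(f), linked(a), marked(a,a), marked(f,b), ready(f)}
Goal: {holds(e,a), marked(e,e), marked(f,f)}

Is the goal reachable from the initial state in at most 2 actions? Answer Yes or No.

1. flip(f,e)  →  {holds(a,a), holds(b,f), holds(e,a), holds(e,c), holds(e,e), holds(f,b), holds(f,e), linked(a), marked(a,a), marked(e,e), marked(f,b), ready(f)}
2. tag(f)  →  {holds(a,a), holds(b,f), holds(e,a), holds(e,c), holds(e,e), holds(f,b), holds(f,e), linked(a), marked(a,a), marked(e,e), marked(f,b), marked(f,f)}
optimal plan length = 2; 2 ≤ 2

Yes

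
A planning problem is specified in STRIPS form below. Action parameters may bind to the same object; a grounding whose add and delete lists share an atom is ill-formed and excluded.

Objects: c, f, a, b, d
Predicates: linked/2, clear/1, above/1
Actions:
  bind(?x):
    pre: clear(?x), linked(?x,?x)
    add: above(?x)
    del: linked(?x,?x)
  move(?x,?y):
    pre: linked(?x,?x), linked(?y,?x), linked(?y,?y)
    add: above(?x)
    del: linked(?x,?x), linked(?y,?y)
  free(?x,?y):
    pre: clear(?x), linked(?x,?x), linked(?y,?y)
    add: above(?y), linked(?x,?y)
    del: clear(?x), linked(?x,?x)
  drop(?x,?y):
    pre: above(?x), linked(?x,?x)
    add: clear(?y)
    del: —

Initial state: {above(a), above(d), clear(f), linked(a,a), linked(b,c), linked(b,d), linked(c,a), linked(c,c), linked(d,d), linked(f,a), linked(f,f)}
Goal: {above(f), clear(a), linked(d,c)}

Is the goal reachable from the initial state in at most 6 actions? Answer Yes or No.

Yes

1. bind(f)  →  {above(a), above(d), above(f), clear(f), linked(a,a), linked(b,c), linked(b,d), linked(c,a), linked(c,c), linked(d,d), linked(f,a)}
2. drop(a,a)  →  {above(a), above(d), above(f), clear(a), clear(f), linked(a,a), linked(b,c), linked(b,d), linked(c,a), linked(c,c), linked(d,d), linked(f,a)}
3. drop(a,d)  →  {above(a), above(d), above(f), clear(a), clear(d), clear(f), linked(a,a), linked(b,c), linked(b,d), linked(c,a), linked(c,c), linked(d,d), linked(f,a)}
4. free(d,c)  →  {above(a), above(c), above(d), above(f), clear(a), clear(f), linked(a,a), linked(b,c), linked(b,d), linked(c,a), linked(c,c), linked(d,c), linked(f,a)}
optimal plan length = 4; 4 ≤ 6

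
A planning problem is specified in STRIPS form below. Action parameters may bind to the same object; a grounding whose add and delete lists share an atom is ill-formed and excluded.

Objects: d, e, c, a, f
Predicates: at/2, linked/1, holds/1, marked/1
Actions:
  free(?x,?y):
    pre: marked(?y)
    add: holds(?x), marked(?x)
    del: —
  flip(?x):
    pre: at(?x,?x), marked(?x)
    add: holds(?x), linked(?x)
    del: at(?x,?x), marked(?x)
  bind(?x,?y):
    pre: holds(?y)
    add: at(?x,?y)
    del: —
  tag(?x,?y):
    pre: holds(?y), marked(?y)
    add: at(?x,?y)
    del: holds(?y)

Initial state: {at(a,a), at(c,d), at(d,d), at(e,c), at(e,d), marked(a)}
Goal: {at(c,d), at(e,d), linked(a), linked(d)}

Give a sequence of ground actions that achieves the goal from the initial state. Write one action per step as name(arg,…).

1. free(d,a)  →  {at(a,a), at(c,d), at(d,d), at(e,c), at(e,d), holds(d), marked(a), marked(d)}
2. flip(d)  →  {at(a,a), at(c,d), at(e,c), at(e,d), holds(d), linked(d), marked(a)}
3. flip(a)  →  {at(c,d), at(e,c), at(e,d), holds(a), holds(d), linked(a), linked(d)}

free(d,a); flip(d); flip(a)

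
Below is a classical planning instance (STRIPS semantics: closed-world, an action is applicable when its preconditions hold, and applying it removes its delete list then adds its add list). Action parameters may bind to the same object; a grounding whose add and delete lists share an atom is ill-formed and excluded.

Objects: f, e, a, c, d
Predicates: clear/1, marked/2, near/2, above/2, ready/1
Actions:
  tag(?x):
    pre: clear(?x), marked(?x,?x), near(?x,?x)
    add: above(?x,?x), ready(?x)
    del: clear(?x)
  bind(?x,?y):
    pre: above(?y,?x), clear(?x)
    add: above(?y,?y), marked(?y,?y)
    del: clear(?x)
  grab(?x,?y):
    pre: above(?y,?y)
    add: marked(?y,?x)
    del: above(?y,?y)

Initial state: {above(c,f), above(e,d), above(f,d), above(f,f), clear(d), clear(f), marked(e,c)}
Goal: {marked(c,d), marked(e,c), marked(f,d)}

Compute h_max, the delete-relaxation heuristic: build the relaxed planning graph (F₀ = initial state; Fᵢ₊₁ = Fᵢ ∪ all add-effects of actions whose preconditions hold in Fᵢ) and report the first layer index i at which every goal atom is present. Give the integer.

2

F0 = init (7 atoms)
F1 = F0 ∪ {above(c,c), above(e,e), marked(c,c), marked(e,e), marked(f,a), marked(f,c), marked(f,d), marked(f,e), marked(f,f)}  (16 atoms)
F2 = F1 ∪ {marked(c,a), marked(c,d), marked(c,e), marked(c,f), marked(e,a), marked(e,d), marked(e,f)}  (23 atoms)
goal ⊆ F2  ⇒  h_max = 2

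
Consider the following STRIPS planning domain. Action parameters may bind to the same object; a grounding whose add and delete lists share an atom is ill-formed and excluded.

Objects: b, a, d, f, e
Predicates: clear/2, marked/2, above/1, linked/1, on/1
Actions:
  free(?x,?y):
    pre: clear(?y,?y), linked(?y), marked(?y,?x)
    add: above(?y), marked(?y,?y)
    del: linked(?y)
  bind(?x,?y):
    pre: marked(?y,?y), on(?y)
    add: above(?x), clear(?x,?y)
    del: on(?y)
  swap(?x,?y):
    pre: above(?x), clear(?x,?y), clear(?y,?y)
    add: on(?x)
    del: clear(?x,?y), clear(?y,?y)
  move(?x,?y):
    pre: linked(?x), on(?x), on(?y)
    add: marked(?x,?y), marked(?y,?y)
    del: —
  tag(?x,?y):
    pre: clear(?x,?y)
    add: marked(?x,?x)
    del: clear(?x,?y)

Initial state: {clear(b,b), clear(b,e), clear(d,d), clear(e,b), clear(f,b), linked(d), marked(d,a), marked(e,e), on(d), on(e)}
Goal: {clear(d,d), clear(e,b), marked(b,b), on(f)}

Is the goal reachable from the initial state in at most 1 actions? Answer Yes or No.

No

1. bind(f,e)  →  {above(f), clear(b,b), clear(b,e), clear(d,d), clear(e,b), clear(f,b), clear(f,e), linked(d), marked(d,a), marked(e,e), on(d)}
2. swap(f,b)  →  {above(f), clear(b,e), clear(d,d), clear(e,b), clear(f,e), linked(d), marked(d,a), marked(e,e), on(d), on(f)}
3. tag(b,e)  →  {above(f), clear(d,d), clear(e,b), clear(f,e), linked(d), marked(b,b), marked(d,a), marked(e,e), on(d), on(f)}
optimal plan length = 3; 3 > 1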